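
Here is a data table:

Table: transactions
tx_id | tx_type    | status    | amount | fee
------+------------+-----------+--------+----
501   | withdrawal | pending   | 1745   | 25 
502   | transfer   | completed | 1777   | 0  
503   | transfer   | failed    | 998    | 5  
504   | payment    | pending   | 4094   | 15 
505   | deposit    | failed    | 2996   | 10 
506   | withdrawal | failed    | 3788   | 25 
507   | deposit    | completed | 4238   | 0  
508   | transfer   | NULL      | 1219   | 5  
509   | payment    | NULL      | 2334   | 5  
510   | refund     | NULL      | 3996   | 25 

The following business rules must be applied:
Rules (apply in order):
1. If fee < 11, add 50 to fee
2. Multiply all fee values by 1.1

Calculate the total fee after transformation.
456.5

Step 1: Apply Rule 1 - Add 50 to records with fee < 11
  - 6 records affected: 25 + (6 × 50) = 325
  - Unaffected records: 90
  - Sum after Rule 1: 415
Step 2: Apply Rule 2 - Multiply all by 1.1
  - 415 × 1.1 = 456.5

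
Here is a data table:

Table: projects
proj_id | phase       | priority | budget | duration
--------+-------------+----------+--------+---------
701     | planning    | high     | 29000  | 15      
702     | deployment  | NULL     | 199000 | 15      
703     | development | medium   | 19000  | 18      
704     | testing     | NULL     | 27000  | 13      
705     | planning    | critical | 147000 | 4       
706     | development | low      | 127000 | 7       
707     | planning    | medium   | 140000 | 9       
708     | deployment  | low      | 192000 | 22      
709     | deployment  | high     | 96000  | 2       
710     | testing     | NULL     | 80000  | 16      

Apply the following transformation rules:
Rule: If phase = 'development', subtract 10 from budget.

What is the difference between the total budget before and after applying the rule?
20

Step 1: Original sum of budget = 1056000
Step 2: 2 records have phase = 'development'
Step 3: Each affected record changes by -10
Step 4: Total change = 2 × -10 = -20
Step 5: New sum = 1056000 + -20 = 1055980
Step 6: Difference = |1055980 - 1056000| = 20
        (Sum decreased by 20)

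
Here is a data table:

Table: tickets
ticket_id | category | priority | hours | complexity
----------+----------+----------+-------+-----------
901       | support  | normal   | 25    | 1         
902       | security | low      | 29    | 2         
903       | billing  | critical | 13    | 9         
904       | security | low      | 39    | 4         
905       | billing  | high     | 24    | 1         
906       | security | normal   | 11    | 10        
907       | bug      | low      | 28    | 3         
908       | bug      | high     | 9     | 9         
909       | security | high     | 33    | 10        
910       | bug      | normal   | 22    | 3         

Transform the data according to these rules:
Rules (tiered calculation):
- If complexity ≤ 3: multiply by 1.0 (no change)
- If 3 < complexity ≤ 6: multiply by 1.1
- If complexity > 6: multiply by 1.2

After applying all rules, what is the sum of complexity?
60.0

Step 1: Tier 1 (complexity ≤ 3): 5 records, sum = 10 × 1.0 = 10.0
Step 2: Tier 2 (3 < complexity ≤ 6): 1 records, sum = 4 × 1.1 = 4.4
Step 3: Tier 3 (complexity > 6): 4 records, sum = 38 × 1.2 = 45.6
Step 4: Final sum = 10.0 + 4.4 + 45.6 = 60.0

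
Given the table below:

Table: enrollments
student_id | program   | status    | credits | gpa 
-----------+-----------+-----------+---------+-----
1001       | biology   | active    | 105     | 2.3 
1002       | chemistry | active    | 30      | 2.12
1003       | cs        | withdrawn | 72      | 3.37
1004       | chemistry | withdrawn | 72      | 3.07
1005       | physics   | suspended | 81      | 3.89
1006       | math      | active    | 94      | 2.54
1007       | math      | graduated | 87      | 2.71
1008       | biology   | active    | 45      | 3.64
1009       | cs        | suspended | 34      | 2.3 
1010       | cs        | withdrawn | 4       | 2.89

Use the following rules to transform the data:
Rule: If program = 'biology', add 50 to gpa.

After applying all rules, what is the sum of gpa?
128.83

Step 1: Count records where program = 'biology': 2
Step 2: Total bonus added: 2 × 50 = 100
Step 3: Original sum of gpa: 28.83
Step 4: Final sum = 28.83 + 100 = 128.83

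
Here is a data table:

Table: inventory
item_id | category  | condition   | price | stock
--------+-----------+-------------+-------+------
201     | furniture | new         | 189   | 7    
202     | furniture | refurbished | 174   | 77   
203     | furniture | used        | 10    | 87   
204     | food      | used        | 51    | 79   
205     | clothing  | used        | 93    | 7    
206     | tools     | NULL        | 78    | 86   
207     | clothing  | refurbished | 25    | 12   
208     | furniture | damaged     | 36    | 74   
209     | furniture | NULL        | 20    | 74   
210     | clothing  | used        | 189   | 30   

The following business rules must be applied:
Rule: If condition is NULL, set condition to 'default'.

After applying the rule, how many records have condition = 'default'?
2

Step 1: Count records where condition IS NULL
Step 2: Found 2 records with NULL condition
Step 3: These records will have condition set to 'default'
Step 4: Records already having condition = 'default': 0
Step 5: Answer: 2 + 0 = 2 records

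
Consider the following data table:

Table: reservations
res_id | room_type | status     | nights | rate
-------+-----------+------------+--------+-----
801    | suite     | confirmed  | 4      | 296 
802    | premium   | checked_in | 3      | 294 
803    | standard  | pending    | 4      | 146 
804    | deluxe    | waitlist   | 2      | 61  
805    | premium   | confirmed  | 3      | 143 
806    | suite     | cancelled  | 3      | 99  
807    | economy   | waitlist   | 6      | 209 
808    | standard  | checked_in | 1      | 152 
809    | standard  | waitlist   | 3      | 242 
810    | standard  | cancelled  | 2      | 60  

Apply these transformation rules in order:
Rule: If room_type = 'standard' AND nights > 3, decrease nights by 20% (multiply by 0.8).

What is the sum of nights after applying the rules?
30.2

Step 1: Find records where room_type = 'standard' AND nights > 3
Step 2: 1 records match, summing to 4
Step 3: After multiplier: 4 × 0.8 = 3.2
Step 4: Unaffected records sum: 27
Step 5: Final sum = 3.2 + 27 = 30.2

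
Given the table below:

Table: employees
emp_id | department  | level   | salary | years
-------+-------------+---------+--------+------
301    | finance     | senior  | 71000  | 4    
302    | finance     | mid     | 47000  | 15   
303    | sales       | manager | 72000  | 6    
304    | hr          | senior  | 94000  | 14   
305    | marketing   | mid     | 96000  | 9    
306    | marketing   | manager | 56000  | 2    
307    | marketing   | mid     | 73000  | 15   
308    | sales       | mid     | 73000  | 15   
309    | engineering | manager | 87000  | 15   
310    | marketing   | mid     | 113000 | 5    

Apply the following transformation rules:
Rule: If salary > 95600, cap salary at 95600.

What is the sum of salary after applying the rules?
764200

Step 1: 2 records have salary > 95600
Step 2: These records originally summed to 209000
Step 3: After capping: 2 × 95600 = 191200
Step 4: Unaffected records sum: 573000
Step 5: Final sum = 191200 + 573000 = 764200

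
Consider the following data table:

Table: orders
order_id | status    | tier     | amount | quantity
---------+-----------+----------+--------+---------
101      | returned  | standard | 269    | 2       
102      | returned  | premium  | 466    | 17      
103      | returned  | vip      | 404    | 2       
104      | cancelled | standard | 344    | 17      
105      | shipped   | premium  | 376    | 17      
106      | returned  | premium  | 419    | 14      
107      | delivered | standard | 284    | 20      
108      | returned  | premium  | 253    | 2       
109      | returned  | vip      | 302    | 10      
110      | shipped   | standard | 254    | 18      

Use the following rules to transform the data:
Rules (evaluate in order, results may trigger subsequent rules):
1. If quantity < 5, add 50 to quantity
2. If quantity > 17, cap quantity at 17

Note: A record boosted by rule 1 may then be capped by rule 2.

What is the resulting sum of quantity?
160

Step 1: Apply rule 1 to records with quantity < 5
  - 3 records get bonus of 50
  - Of these, 3 records then exceed 17 and get capped
Step 2: Apply rule 2 to records with quantity > 17
  - 2 records (original) are capped
Step 3: Calculate final sum = 160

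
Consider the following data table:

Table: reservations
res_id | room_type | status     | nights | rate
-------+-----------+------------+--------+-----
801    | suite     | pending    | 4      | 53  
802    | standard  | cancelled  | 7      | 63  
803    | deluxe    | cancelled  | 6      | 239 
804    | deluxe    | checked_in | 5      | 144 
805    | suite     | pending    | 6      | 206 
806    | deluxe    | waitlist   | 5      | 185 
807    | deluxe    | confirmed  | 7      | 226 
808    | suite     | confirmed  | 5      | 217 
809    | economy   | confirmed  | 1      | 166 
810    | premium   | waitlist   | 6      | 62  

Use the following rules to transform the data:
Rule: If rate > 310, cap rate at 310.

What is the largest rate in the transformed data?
239

Step 1: Original maximum rate = 239
Step 2: Check cap of 310 against maximum
Step 3: No records exceed the cap (max 239 <= cap 310), so no capping applies
Step 4: Maximum after transformation = 239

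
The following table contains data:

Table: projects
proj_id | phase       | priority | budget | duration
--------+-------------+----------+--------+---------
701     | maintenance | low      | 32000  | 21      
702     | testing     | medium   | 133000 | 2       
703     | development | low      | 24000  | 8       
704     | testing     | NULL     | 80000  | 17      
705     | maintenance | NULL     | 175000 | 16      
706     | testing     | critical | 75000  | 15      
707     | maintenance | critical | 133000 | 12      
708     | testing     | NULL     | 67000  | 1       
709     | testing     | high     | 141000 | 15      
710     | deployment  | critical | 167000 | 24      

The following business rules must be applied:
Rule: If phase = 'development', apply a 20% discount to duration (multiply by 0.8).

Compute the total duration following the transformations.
129.4

Step 1: Records with phase = 'development' have total duration = 8
Step 2: Apply multiplier: 8 × 0.8 = 6.4
Step 3: Other records total: 123
Step 4: Final sum = 6.4 + 123 = 129.4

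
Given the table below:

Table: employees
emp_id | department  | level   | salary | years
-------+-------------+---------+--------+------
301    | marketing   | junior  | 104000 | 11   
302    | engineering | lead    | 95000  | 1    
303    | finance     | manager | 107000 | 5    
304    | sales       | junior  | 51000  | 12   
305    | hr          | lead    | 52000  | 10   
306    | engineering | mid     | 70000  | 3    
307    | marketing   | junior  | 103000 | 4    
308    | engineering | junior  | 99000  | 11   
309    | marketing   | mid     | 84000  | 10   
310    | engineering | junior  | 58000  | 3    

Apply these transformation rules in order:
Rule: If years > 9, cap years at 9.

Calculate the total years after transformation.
61

Step 1: 5 records have years > 9
Step 2: These records originally summed to 54
Step 3: After capping: 5 × 9 = 45
Step 4: Unaffected records sum: 16
Step 5: Final sum = 45 + 16 = 61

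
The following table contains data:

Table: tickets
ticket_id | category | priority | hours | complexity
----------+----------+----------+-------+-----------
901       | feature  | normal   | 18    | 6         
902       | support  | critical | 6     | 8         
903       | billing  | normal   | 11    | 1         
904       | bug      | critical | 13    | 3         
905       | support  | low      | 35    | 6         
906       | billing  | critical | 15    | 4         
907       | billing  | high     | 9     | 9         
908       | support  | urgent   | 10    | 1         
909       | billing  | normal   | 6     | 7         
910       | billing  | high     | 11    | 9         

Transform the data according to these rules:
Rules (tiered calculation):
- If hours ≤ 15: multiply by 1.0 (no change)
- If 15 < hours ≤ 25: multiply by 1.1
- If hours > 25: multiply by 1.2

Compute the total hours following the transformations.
142.8

Step 1: Tier 1 (hours ≤ 15): 8 records, sum = 81 × 1.0 = 81.0
Step 2: Tier 2 (15 < hours ≤ 25): 1 records, sum = 18 × 1.1 = 19.8
Step 3: Tier 3 (hours > 25): 1 records, sum = 35 × 1.2 = 42.0
Step 4: Final sum = 81.0 + 19.8 + 42.0 = 142.8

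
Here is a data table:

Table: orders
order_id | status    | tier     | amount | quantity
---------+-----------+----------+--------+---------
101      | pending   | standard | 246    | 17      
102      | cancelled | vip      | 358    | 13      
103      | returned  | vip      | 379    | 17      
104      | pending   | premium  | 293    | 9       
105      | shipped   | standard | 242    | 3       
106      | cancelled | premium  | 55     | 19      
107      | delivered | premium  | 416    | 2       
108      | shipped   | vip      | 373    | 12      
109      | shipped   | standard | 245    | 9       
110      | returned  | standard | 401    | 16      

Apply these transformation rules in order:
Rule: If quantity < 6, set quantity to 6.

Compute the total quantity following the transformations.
124

Step 1: 2 records have quantity < 6
Step 2: These records originally summed to 5
Step 3: After setting to minimum: 2 × 6 = 12
Step 4: Unaffected records sum: 112
Step 5: Final sum = 12 + 112 = 124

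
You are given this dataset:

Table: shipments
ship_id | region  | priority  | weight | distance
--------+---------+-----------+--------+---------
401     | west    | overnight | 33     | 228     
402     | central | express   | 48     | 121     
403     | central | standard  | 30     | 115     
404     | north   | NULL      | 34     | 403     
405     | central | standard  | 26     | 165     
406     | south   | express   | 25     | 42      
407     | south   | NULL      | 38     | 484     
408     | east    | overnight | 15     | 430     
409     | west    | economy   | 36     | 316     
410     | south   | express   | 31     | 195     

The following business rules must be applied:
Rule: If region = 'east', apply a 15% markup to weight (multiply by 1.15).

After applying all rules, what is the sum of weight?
318.25

Step 1: Records with region = 'east' have total weight = 15
Step 2: Apply multiplier: 15 × 1.15 = 17.25
Step 3: Other records total: 301
Step 4: Final sum = 17.25 + 301 = 318.25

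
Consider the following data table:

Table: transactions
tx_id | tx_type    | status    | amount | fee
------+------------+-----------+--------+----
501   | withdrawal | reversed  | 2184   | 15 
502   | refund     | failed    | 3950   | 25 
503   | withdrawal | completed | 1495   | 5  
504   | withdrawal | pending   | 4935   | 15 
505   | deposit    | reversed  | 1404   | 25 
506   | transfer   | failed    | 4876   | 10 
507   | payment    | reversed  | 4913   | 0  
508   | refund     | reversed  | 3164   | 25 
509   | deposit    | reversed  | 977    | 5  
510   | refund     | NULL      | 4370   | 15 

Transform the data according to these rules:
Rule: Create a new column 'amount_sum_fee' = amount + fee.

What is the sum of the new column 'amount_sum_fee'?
32408

Step 1: For each record, compute amount + fee
Example calculations:
  2184 + 15 = 2199
  3950 + 25 = 3975
  1495 + 5 = 1500
  ...
Step 2: Sum all derived values
Step 3: Total = 32408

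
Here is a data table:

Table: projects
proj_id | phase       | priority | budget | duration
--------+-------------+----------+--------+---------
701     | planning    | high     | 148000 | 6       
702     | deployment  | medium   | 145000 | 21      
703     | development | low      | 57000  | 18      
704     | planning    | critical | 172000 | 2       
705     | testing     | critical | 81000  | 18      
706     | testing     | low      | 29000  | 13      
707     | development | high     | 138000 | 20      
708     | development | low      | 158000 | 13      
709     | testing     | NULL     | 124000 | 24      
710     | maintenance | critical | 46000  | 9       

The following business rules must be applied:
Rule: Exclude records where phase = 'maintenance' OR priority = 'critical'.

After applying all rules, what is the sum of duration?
115

Step 1: Find records where phase = 'maintenance' OR priority = 'critical'
Step 2: 3 records match, summing to 29
Step 3: Original sum: 144
Step 4: Remaining sum = 144 - 29 = 115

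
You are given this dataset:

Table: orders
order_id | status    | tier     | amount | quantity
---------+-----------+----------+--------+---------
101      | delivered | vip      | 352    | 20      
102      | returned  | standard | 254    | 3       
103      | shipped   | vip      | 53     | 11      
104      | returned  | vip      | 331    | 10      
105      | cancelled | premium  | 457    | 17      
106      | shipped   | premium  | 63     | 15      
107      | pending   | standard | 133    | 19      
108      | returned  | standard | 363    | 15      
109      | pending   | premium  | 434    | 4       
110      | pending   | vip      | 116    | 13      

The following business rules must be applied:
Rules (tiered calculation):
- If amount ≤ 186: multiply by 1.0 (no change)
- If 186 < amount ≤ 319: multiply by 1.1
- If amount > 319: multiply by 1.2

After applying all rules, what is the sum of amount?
2968.8

Step 1: Tier 1 (amount ≤ 186): 4 records, sum = 365 × 1.0 = 365.0
Step 2: Tier 2 (186 < amount ≤ 319): 1 records, sum = 254 × 1.1 = 279.4
Step 3: Tier 3 (amount > 319): 5 records, sum = 1937 × 1.2 = 2324.4
Step 4: Final sum = 365.0 + 279.4 + 2324.4 = 2968.8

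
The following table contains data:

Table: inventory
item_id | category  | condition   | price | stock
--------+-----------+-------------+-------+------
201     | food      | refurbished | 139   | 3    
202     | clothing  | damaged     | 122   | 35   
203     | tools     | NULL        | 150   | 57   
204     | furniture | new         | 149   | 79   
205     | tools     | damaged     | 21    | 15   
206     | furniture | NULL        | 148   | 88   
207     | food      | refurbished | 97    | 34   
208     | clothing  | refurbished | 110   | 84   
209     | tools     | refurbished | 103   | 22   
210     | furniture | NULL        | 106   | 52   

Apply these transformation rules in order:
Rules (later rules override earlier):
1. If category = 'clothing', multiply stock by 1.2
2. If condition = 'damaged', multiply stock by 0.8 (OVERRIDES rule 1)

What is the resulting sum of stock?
475.8

Step 1: Rule 2 takes priority for records with condition = 'damaged'
  - 2 records: 50 × 0.8 = 40.0
Step 2: Rule 1 applies to remaining records with category = 'clothing'
  - 1 records: 84 × 1.2 = 100.8
Step 3: Other records unchanged: 335
Step 4: Final sum = 40.0 + 100.8 + 335 = 475.8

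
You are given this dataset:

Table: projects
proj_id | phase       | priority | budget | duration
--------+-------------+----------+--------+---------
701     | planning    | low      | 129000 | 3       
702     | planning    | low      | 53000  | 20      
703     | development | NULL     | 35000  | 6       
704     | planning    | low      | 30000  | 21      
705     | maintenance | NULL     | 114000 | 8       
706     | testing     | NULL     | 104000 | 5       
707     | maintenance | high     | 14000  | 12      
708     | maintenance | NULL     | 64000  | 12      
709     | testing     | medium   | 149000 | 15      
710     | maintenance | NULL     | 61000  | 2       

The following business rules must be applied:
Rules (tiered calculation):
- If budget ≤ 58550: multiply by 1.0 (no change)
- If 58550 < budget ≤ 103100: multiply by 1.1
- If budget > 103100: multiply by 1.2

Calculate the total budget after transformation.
864700.0

Step 1: Tier 1 (budget ≤ 58550): 4 records, sum = 132000 × 1.0 = 132000.0
Step 2: Tier 2 (58550 < budget ≤ 103100): 2 records, sum = 125000 × 1.1 = 137500.0
Step 3: Tier 3 (budget > 103100): 4 records, sum = 496000 × 1.2 = 595200.0
Step 4: Final sum = 132000.0 + 137500.0 + 595200.0 = 864700.0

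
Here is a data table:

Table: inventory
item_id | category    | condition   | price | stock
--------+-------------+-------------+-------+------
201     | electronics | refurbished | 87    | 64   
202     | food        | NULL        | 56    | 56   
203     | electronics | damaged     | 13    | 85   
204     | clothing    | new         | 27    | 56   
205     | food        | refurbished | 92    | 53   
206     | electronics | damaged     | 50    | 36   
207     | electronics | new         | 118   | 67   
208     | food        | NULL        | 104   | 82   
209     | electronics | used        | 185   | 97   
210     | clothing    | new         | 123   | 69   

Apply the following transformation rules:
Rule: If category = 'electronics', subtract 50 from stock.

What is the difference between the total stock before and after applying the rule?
250

Step 1: Original sum of stock = 665
Step 2: 5 records have category = 'electronics'
Step 3: Each affected record changes by -50
Step 4: Total change = 5 × -50 = -250
Step 5: New sum = 665 + -250 = 415
Step 6: Difference = |415 - 665| = 250
        (Sum decreased by 250)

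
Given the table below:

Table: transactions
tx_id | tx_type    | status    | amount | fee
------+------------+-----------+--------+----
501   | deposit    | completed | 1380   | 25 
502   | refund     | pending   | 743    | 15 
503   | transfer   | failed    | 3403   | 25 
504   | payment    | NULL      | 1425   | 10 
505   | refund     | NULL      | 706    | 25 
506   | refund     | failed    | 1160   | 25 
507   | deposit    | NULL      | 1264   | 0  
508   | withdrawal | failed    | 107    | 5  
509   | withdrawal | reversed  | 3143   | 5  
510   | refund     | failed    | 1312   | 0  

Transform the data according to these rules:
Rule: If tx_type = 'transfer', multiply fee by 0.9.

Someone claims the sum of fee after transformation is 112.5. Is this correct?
No, the correct result is 132.5.

Step 1: Calculate the correct sum after transformation
Step 2: Apply multiplier 0.9 to records where tx_type = 'transfer'
Step 3: Correct result = 132.5
Step 4: Claimed result = 112.5
Step 5: 132.5 ≠ 112.5
Conclusion: The claimed result is incorrect. The correct answer is 132.5.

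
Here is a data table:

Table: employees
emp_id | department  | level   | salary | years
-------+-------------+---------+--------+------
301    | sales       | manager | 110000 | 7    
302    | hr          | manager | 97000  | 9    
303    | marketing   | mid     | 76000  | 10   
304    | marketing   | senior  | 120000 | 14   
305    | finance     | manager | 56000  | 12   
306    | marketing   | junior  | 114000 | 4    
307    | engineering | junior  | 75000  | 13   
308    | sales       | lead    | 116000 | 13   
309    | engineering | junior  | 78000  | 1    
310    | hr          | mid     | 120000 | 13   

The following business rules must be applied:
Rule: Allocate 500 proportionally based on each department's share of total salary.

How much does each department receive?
engineering: 79.52, finance: 29.11, hr: 112.79, marketing: 161.12, sales: 117.46

Step 1: Calculate total salary = 962000
Step 2: Calculate each department's proportion:
  engineering: 153000/962000 = 15.90% → 79.52
  finance: 56000/962000 = 5.82% → 29.11
  hr: 217000/962000 = 22.56% → 112.79
  marketing: 310000/962000 = 32.22% → 161.12
  sales: 226000/962000 = 23.49% → 117.46
Step 3: Verify: sum of allocations ≈ 500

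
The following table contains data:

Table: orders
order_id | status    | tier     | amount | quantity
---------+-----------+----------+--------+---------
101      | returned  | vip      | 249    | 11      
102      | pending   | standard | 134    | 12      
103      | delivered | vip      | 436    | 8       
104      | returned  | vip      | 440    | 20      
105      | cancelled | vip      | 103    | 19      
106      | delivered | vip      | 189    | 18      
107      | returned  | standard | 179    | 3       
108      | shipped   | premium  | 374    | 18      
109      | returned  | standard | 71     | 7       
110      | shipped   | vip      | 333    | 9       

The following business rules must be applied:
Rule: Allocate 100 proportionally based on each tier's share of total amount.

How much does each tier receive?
premium: 14.91, standard: 15.31, vip: 69.78

Step 1: Calculate total amount = 2508
Step 2: Calculate each tier's proportion:
  premium: 374/2508 = 14.91% → 14.91
  standard: 384/2508 = 15.31% → 15.31
  vip: 1750/2508 = 69.78% → 69.78
Step 3: Verify: sum of allocations ≈ 100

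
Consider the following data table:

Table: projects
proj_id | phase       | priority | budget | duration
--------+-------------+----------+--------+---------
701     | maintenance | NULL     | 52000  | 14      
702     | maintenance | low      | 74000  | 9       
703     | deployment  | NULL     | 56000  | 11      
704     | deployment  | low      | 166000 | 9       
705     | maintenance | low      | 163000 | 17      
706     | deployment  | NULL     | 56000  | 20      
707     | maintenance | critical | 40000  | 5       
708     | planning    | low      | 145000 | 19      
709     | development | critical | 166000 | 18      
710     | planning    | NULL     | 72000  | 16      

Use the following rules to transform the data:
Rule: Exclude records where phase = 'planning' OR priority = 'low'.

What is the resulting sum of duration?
68

Step 1: Find records where phase = 'planning' OR priority = 'low'
Step 2: 5 records match, summing to 70
Step 3: Original sum: 138
Step 4: Remaining sum = 138 - 70 = 68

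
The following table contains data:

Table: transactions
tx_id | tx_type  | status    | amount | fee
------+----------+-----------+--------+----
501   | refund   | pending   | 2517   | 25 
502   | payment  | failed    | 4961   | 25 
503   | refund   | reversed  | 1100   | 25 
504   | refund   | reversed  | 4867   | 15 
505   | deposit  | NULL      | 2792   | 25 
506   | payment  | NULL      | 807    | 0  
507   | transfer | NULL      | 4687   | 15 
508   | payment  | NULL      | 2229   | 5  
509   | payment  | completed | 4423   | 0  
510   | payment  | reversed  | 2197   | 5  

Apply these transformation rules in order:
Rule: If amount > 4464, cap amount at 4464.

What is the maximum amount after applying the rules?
4464

Step 1: Original maximum amount = 4961
Step 2: Apply cap at 4464
Step 3: 3 records had amount > 4464 and were capped
Step 4: Maximum after transformation = 4464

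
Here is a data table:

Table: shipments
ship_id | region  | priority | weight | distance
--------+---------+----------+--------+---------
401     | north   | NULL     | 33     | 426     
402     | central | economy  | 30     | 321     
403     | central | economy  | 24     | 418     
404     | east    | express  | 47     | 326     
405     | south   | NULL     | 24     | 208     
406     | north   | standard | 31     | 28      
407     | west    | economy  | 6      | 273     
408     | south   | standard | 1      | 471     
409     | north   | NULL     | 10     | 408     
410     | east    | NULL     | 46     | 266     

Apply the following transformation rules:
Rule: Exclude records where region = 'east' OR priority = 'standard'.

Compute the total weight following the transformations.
127

Step 1: Find records where region = 'east' OR priority = 'standard'
Step 2: 4 records match, summing to 125
Step 3: Original sum: 252
Step 4: Remaining sum = 252 - 125 = 127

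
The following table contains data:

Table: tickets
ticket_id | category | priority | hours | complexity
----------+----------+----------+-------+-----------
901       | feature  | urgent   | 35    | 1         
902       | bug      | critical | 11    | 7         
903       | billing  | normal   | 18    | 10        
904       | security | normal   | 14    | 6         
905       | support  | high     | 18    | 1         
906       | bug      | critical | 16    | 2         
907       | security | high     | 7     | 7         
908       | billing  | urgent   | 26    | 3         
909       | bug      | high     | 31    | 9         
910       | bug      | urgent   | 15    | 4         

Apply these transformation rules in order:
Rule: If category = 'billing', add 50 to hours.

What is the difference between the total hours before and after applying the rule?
100

Step 1: Original sum of hours = 191
Step 2: 2 records have category = 'billing'
Step 3: Each affected record changes by 50
Step 4: Total change = 2 × 50 = 100
Step 5: New sum = 191 + 100 = 291
Step 6: Difference = |291 - 191| = 100
        (Sum increased by 100)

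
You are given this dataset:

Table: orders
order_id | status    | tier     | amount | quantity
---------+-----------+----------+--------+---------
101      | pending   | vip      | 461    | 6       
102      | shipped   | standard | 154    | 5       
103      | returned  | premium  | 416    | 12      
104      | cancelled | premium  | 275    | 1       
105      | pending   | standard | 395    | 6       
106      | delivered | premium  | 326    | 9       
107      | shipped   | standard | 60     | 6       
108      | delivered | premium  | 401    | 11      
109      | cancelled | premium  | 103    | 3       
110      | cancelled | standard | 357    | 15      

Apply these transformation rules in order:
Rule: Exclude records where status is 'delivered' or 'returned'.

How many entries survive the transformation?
7

Step 1: Count records to exclude
  - 2 (delivered) + 1 (returned) = 3 records
Step 2: Total records: 10
Step 3: Remaining = 10 - 3 = 7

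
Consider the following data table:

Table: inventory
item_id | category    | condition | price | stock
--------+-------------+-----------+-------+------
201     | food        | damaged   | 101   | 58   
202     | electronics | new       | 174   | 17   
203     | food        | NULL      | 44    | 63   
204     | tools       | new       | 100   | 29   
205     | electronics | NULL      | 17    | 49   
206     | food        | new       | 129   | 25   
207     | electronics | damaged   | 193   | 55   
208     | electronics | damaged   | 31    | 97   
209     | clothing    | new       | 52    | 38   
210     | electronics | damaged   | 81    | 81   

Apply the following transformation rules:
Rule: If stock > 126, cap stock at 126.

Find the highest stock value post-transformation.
97

Step 1: Original maximum stock = 97
Step 2: Check cap of 126 against maximum
Step 3: No records exceed the cap (max 97 <= cap 126), so no capping applies
Step 4: Maximum after transformation = 97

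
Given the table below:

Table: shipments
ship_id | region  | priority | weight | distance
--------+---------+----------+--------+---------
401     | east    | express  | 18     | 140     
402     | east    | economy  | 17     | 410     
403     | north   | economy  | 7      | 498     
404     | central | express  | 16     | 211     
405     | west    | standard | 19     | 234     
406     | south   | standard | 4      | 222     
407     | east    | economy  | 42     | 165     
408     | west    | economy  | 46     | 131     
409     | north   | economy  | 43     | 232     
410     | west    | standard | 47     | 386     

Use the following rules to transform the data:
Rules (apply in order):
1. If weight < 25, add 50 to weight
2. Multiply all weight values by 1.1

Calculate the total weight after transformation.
614.9

Step 1: Apply Rule 1 - Add 50 to records with weight < 25
  - 6 records affected: 81 + (6 × 50) = 381
  - Unaffected records: 178
  - Sum after Rule 1: 559
Step 2: Apply Rule 2 - Multiply all by 1.1
  - 559 × 1.1 = 614.9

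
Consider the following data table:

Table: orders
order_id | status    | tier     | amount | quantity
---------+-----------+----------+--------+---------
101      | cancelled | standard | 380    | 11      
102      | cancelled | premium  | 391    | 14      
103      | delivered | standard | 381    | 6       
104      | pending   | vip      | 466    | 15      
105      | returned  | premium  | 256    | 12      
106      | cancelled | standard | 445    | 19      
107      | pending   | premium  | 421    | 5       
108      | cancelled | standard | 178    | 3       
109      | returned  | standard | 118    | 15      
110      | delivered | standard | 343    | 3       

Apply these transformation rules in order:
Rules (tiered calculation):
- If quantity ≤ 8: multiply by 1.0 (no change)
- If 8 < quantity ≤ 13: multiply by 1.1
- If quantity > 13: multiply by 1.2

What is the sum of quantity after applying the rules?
117.9

Step 1: Tier 1 (quantity ≤ 8): 4 records, sum = 17 × 1.0 = 17.0
Step 2: Tier 2 (8 < quantity ≤ 13): 2 records, sum = 23 × 1.1 = 25.3
Step 3: Tier 3 (quantity > 13): 4 records, sum = 63 × 1.2 = 75.6
Step 4: Final sum = 17.0 + 25.3 + 75.6 = 117.9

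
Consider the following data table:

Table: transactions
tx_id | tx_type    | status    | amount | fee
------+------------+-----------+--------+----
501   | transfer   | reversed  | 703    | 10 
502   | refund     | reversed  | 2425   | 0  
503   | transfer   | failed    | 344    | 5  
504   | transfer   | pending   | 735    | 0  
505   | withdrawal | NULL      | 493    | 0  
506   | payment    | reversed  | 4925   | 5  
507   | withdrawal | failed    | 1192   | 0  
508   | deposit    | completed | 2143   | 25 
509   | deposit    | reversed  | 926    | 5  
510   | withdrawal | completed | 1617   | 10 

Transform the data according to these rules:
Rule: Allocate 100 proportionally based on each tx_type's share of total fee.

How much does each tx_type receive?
deposit: 50.0, payment: 8.33, refund: 0.0, transfer: 25.0, withdrawal: 16.67

Step 1: Calculate total fee = 60
Step 2: Calculate each tx_type's proportion:
  deposit: 30/60 = 50.00% → 50.0
  payment: 5/60 = 8.33% → 8.33
  refund: 0/60 = 0.00% → 0.0
  transfer: 15/60 = 25.00% → 25.0
  withdrawal: 10/60 = 16.67% → 16.67
Step 3: Verify: sum of allocations ≈ 100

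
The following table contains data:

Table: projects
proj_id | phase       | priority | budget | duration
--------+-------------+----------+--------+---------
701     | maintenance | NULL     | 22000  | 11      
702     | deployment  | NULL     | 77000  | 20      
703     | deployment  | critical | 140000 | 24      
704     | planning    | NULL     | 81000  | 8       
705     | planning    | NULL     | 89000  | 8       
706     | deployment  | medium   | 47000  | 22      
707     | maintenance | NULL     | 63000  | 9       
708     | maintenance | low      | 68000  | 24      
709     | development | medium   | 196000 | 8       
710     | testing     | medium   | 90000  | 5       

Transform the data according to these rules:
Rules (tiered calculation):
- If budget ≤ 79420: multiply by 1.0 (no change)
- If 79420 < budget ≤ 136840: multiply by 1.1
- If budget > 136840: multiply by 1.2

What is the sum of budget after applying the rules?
966200.0

Step 1: Tier 1 (budget ≤ 79420): 5 records, sum = 277000 × 1.0 = 277000.0
Step 2: Tier 2 (79420 < budget ≤ 136840): 3 records, sum = 260000 × 1.1 = 286000.0
Step 3: Tier 3 (budget > 136840): 2 records, sum = 336000 × 1.2 = 403200.0
Step 4: Final sum = 277000.0 + 286000.0 + 403200.0 = 966200.0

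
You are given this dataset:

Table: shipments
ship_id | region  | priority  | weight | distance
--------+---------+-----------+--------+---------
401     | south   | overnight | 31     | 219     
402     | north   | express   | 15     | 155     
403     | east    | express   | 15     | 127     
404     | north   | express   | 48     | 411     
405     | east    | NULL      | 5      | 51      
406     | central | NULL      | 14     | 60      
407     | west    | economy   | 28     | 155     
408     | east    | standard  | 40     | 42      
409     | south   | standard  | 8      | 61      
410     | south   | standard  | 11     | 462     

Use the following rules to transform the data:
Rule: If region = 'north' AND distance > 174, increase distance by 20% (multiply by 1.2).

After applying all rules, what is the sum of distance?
1825.2

Step 1: Find records where region = 'north' AND distance > 174
Step 2: 1 records match, summing to 411
Step 3: After multiplier: 411 × 1.2 = 493.2
Step 4: Unaffected records sum: 1332
Step 5: Final sum = 493.2 + 1332 = 1825.2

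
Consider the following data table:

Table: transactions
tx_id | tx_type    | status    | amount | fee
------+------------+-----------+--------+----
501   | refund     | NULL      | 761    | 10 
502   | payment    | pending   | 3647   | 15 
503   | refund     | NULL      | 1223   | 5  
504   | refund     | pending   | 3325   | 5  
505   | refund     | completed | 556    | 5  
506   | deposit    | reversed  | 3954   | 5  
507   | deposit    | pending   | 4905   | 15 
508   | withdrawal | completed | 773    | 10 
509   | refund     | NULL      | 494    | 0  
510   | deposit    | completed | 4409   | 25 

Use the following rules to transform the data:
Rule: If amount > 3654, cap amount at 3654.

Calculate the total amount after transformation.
21741

Step 1: 3 records have amount > 3654
Step 2: These records originally summed to 13268
Step 3: After capping: 3 × 3654 = 10962
Step 4: Unaffected records sum: 10779
Step 5: Final sum = 10962 + 10779 = 21741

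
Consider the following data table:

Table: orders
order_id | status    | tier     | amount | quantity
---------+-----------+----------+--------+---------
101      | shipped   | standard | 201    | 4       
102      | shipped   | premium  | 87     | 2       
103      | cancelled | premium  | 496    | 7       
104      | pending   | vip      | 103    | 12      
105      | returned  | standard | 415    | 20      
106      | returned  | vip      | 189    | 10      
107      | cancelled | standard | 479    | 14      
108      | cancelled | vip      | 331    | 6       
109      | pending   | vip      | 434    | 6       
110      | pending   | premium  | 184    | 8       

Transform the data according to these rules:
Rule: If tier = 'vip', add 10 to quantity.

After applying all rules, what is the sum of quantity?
129

Step 1: Count records where tier = 'vip': 4
Step 2: Total bonus added: 4 × 10 = 40
Step 3: Original sum of quantity: 89
Step 4: Final sum = 89 + 40 = 129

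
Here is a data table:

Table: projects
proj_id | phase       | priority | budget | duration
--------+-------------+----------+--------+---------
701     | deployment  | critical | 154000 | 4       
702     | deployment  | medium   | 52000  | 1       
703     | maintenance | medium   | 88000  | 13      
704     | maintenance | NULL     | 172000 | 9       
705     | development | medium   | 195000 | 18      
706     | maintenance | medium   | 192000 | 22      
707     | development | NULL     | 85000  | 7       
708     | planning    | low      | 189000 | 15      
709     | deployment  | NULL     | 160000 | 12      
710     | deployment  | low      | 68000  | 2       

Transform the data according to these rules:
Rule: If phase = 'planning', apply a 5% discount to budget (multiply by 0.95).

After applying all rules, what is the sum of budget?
1345550.0

Step 1: Records with phase = 'planning' have total budget = 189000
Step 2: Apply multiplier: 189000 × 0.95 = 179550.0
Step 3: Other records total: 1166000
Step 4: Final sum = 179550.0 + 1166000 = 1345550.0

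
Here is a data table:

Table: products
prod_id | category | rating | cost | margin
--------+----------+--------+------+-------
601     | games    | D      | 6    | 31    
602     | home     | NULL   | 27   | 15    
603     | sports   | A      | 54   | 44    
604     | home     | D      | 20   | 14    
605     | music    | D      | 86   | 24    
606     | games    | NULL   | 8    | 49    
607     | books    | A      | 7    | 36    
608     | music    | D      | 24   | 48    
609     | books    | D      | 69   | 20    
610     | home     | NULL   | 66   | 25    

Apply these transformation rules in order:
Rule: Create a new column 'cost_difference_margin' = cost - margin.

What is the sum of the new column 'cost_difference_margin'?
61

Step 1: For each record, compute cost - margin
Example calculations:
  6 - 31 = -25
  27 - 15 = 12
  54 - 44 = 10
  ...
Step 2: Sum all derived values
Step 3: Total = 61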